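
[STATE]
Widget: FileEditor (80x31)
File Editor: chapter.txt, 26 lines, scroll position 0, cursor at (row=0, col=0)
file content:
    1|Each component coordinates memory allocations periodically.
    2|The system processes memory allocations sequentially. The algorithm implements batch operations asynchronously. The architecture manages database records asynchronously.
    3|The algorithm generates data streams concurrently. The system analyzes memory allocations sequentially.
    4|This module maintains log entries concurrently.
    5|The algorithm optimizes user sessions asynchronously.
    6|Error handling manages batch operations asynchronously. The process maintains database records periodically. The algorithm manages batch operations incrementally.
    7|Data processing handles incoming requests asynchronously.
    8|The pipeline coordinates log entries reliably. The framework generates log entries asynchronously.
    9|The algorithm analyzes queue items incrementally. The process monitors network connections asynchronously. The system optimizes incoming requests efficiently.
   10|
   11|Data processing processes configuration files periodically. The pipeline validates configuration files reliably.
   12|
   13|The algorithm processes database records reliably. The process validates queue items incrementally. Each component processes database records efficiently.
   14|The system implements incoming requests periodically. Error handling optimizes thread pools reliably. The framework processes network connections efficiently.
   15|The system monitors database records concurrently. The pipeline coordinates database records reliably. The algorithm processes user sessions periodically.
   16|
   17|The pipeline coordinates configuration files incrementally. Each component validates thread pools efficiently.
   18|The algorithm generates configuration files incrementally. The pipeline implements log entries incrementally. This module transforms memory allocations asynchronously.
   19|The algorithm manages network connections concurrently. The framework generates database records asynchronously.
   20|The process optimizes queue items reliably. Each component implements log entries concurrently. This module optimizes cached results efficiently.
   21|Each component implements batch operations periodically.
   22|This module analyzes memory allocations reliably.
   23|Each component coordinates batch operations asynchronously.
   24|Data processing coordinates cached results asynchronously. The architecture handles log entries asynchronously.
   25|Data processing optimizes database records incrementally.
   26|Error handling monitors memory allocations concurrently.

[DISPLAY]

█ach component coordinates memory allocations periodically.                    ▲
The system processes memory allocations sequentially. The algorithm implements █
The algorithm generates data streams concurrently. The system analyzes memory a░
This module maintains log entries concurrently.                                ░
The algorithm optimizes user sessions asynchronously.                          ░
Error handling manages batch operations asynchronously. The process maintains d░
Data processing handles incoming requests asynchronously.                      ░
The pipeline coordinates log entries reliably. The framework generates log entr░
The algorithm analyzes queue items incrementally. The process monitors network ░
                                                                               ░
Data processing processes configuration files periodically. The pipeline valida░
                                                                               ░
The algorithm processes database records reliably. The process validates queue ░
The system implements incoming requests periodically. Error handling optimizes ░
The system monitors database records concurrently. The pipeline coordinates dat░
                                                                               ░
The pipeline coordinates configuration files incrementally. Each component vali░
The algorithm generates configuration files incrementally. The pipeline impleme░
The algorithm manages network connections concurrently. The framework generates░
The process optimizes queue items reliably. Each component implements log entri░
Each component implements batch operations periodically.                       ░
This module analyzes memory allocations reliably.                              ░
Each component coordinates batch operations asynchronously.                    ░
Data processing coordinates cached results asynchronously. The architecture han░
Data processing optimizes database records incrementally.                      ░
Error handling monitors memory allocations concurrently.                       ░
                                                                               ░
                                                                               ░
                                                                               ░
                                                                               ░
                                                                               ▼


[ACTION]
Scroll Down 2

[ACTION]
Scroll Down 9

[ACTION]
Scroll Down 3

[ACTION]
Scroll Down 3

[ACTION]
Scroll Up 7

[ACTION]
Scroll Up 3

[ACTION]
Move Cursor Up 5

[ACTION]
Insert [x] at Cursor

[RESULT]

x█ach component coordinates memory allocations periodically.                   ▲
The system processes memory allocations sequentially. The algorithm implements █
The algorithm generates data streams concurrently. The system analyzes memory a░
This module maintains log entries concurrently.                                ░
The algorithm optimizes user sessions asynchronously.                          ░
Error handling manages batch operations asynchronously. The process maintains d░
Data processing handles incoming requests asynchronously.                      ░
The pipeline coordinates log entries reliably. The framework generates log entr░
The algorithm analyzes queue items incrementally. The process monitors network ░
                                                                               ░
Data processing processes configuration files periodically. The pipeline valida░
                                                                               ░
The algorithm processes database records reliably. The process validates queue ░
The system implements incoming requests periodically. Error handling optimizes ░
The system monitors database records concurrently. The pipeline coordinates dat░
                                                                               ░
The pipeline coordinates configuration files incrementally. Each component vali░
The algorithm generates configuration files incrementally. The pipeline impleme░
The algorithm manages network connections concurrently. The framework generates░
The process optimizes queue items reliably. Each component implements log entri░
Each component implements batch operations periodically.                       ░
This module analyzes memory allocations reliably.                              ░
Each component coordinates batch operations asynchronously.                    ░
Data processing coordinates cached results asynchronously. The architecture han░
Data processing optimizes database records incrementally.                      ░
Error handling monitors memory allocations concurrently.                       ░
                                                                               ░
                                                                               ░
                                                                               ░
                                                                               ░
                                                                               ▼


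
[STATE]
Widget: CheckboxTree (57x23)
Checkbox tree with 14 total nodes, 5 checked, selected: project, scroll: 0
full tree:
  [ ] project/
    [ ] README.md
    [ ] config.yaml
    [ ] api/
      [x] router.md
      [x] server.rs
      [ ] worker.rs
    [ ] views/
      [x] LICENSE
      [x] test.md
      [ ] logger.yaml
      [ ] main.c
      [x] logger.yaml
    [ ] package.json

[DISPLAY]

>[-] project/                                            
   [ ] README.md                                         
   [ ] config.yaml                                       
   [-] api/                                              
     [x] router.md                                       
     [x] server.rs                                       
     [ ] worker.rs                                       
   [-] views/                                            
     [x] LICENSE                                         
     [x] test.md                                         
     [ ] logger.yaml                                     
     [ ] main.c                                          
     [x] logger.yaml                                     
   [ ] package.json                                      
                                                         
                                                         
                                                         
                                                         
                                                         
                                                         
                                                         
                                                         
                                                         


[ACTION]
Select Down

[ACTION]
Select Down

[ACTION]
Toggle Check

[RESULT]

 [-] project/                                            
   [ ] README.md                                         
>  [x] config.yaml                                       
   [-] api/                                              
     [x] router.md                                       
     [x] server.rs                                       
     [ ] worker.rs                                       
   [-] views/                                            
     [x] LICENSE                                         
     [x] test.md                                         
     [ ] logger.yaml                                     
     [ ] main.c                                          
     [x] logger.yaml                                     
   [ ] package.json                                      
                                                         
                                                         
                                                         
                                                         
                                                         
                                                         
                                                         
                                                         
                                                         


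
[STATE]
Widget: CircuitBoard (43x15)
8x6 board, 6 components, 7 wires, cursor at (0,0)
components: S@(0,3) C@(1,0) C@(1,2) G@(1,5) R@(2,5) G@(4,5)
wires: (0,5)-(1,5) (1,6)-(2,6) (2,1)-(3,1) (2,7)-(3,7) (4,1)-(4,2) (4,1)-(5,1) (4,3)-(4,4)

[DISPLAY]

   0 1 2 3 4 5 6 7                         
0  [.]          S       ·                  
                        │                  
1   C       C           G   ·              
                            │              
2       ·               R   ·   ·          
        │                       │          
3       ·                       ·          
                                           
4       · ─ ·   · ─ ·   G                  
        │                                  
5       ·                                  
Cursor: (0,0)                              
                                           
                                           


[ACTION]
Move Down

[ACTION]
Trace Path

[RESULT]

   0 1 2 3 4 5 6 7                         
0               S       ·                  
                        │                  
1  [C]      C           G   ·              
                            │              
2       ·               R   ·   ·          
        │                       │          
3       ·                       ·          
                                           
4       · ─ ·   · ─ ·   G                  
        │                                  
5       ·                                  
Cursor: (1,0)  Trace: C (1 nodes)          
                                           
                                           


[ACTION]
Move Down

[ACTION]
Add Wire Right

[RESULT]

   0 1 2 3 4 5 6 7                         
0               S       ·                  
                        │                  
1   C       C           G   ·              
                            │              
2  [.]─ ·               R   ·   ·          
        │                       │          
3       ·                       ·          
                                           
4       · ─ ·   · ─ ·   G                  
        │                                  
5       ·                                  
Cursor: (2,0)  Trace: C (1 nodes)          
                                           
                                           


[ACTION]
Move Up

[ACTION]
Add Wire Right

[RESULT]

   0 1 2 3 4 5 6 7                         
0               S       ·                  
                        │                  
1  [C]─ ·   C           G   ·              
                            │              
2   · ─ ·               R   ·   ·          
        │                       │          
3       ·                       ·          
                                           
4       · ─ ·   · ─ ·   G                  
        │                                  
5       ·                                  
Cursor: (1,0)  Trace: C (1 nodes)          
                                           
                                           


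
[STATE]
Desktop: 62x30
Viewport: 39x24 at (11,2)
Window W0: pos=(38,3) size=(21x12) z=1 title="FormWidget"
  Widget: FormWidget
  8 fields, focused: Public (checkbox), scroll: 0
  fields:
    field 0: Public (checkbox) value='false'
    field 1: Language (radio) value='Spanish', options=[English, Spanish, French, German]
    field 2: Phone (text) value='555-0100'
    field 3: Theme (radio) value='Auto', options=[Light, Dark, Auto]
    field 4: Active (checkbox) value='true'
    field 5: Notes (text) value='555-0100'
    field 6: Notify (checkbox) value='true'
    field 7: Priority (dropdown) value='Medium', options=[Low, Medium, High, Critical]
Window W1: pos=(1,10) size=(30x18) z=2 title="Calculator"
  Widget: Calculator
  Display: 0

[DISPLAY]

                                       
                           ┏━━━━━━━━━━━
                           ┃ FormWidget
                           ┠───────────
                           ┃> Public:  
                           ┃  Language:
                           ┃  Phone:   
                           ┃  Theme:   
━━━━━━━━━━━━━━━━━━━┓       ┃  Active:  
or                 ┃       ┃  Notes:   
───────────────────┨       ┃  Notify:  
                  0┃       ┃  Priority:
───┬───┐           ┃       ┗━━━━━━━━━━━
 9 │ ÷ │           ┃                   
───┼───┤           ┃                   
 6 │ × │           ┃                   
───┼───┤           ┃                   
 3 │ - │           ┃                   
───┼───┤           ┃                   
 = │ + │           ┃                   
───┼───┤           ┃                   
 MR│ M+│           ┃                   
───┴───┘           ┃                   
                   ┃                   


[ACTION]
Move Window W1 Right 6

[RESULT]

                                       
                           ┏━━━━━━━━━━━
                           ┃ FormWidget
                           ┠───────────
                           ┃> Public:  
                           ┃  Language:
                           ┃  Phone:   
                           ┃  Theme:   
━━━━━━━━━━━━━━━━━━━━━━━━━┓ ┃  Active:  
lculator                 ┃ ┃  Notes:   
─────────────────────────┨ ┃  Notify:  
                        0┃ ┃  Priority:
─┬───┬───┬───┐           ┃ ┗━━━━━━━━━━━
 │ 8 │ 9 │ ÷ │           ┃             
─┼───┼───┼───┤           ┃             
 │ 5 │ 6 │ × │           ┃             
─┼───┼───┼───┤           ┃             
 │ 2 │ 3 │ - │           ┃             
─┼───┼───┼───┤           ┃             
 │ . │ = │ + │           ┃             
─┼───┼───┼───┤           ┃             
 │ MC│ MR│ M+│           ┃             
─┴───┴───┴───┘           ┃             
                         ┃             


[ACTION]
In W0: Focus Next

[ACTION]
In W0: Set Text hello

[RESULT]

                                       
                           ┏━━━━━━━━━━━
                           ┃ FormWidget
                           ┠───────────
                           ┃  Public:  
                           ┃> Language:
                           ┃  Phone:   
                           ┃  Theme:   
━━━━━━━━━━━━━━━━━━━━━━━━━┓ ┃  Active:  
lculator                 ┃ ┃  Notes:   
─────────────────────────┨ ┃  Notify:  
                        0┃ ┃  Priority:
─┬───┬───┬───┐           ┃ ┗━━━━━━━━━━━
 │ 8 │ 9 │ ÷ │           ┃             
─┼───┼───┼───┤           ┃             
 │ 5 │ 6 │ × │           ┃             
─┼───┼───┼───┤           ┃             
 │ 2 │ 3 │ - │           ┃             
─┼───┼───┼───┤           ┃             
 │ . │ = │ + │           ┃             
─┼───┼───┼───┤           ┃             
 │ MC│ MR│ M+│           ┃             
─┴───┴───┴───┘           ┃             
                         ┃             


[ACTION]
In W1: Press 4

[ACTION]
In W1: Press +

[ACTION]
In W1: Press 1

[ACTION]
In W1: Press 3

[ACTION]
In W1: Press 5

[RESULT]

                                       
                           ┏━━━━━━━━━━━
                           ┃ FormWidget
                           ┠───────────
                           ┃  Public:  
                           ┃> Language:
                           ┃  Phone:   
                           ┃  Theme:   
━━━━━━━━━━━━━━━━━━━━━━━━━┓ ┃  Active:  
lculator                 ┃ ┃  Notes:   
─────────────────────────┨ ┃  Notify:  
                      135┃ ┃  Priority:
─┬───┬───┬───┐           ┃ ┗━━━━━━━━━━━
 │ 8 │ 9 │ ÷ │           ┃             
─┼───┼───┼───┤           ┃             
 │ 5 │ 6 │ × │           ┃             
─┼───┼───┼───┤           ┃             
 │ 2 │ 3 │ - │           ┃             
─┼───┼───┼───┤           ┃             
 │ . │ = │ + │           ┃             
─┼───┼───┼───┤           ┃             
 │ MC│ MR│ M+│           ┃             
─┴───┴───┴───┘           ┃             
                         ┃             


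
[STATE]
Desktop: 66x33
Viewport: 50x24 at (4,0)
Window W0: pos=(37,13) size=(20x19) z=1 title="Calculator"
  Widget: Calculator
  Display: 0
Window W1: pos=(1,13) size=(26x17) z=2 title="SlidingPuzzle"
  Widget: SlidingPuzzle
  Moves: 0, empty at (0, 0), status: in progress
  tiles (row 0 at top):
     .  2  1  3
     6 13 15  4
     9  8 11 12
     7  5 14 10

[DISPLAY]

                                                  
                                                  
                                                  
                                                  
                                                  
                                                  
                                                  
                                                  
                                                  
                                                  
                                                  
                                                  
                                                  
━━━━━━━━━━━━━━━━━━━━━━┓          ┏━━━━━━━━━━━━━━━━
lidingPuzzle          ┃          ┃ Calculator     
──────────────────────┨          ┠────────────────
───┬────┬────┬────┐   ┃          ┃                
   │  2 │  1 │  3 │   ┃          ┃┌───┬───┬───┬───
───┼────┼────┼────┤   ┃          ┃│ 7 │ 8 │ 9 │ ÷ 
 6 │ 13 │ 15 │  4 │   ┃          ┃├───┼───┼───┼───
───┼────┼────┼────┤   ┃          ┃│ 4 │ 5 │ 6 │ × 
 9 │  8 │ 11 │ 12 │   ┃          ┃├───┼───┼───┼───
───┼────┼────┼────┤   ┃          ┃│ 1 │ 2 │ 3 │ - 
 7 │  5 │ 14 │ 10 │   ┃          ┃├───┼───┼───┼───


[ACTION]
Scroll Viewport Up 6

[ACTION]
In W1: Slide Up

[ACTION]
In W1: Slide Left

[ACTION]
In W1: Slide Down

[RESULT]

                                                  
                                                  
                                                  
                                                  
                                                  
                                                  
                                                  
                                                  
                                                  
                                                  
                                                  
                                                  
                                                  
━━━━━━━━━━━━━━━━━━━━━━┓          ┏━━━━━━━━━━━━━━━━
lidingPuzzle          ┃          ┃ Calculator     
──────────────────────┨          ┠────────────────
───┬────┬────┬────┐   ┃          ┃                
 6 │    │  1 │  3 │   ┃          ┃┌───┬───┬───┬───
───┼────┼────┼────┤   ┃          ┃│ 7 │ 8 │ 9 │ ÷ 
13 │  2 │ 15 │  4 │   ┃          ┃├───┼───┼───┼───
───┼────┼────┼────┤   ┃          ┃│ 4 │ 5 │ 6 │ × 
 9 │  8 │ 11 │ 12 │   ┃          ┃├───┼───┼───┼───
───┼────┼────┼────┤   ┃          ┃│ 1 │ 2 │ 3 │ - 
 7 │  5 │ 14 │ 10 │   ┃          ┃├───┼───┼───┼───


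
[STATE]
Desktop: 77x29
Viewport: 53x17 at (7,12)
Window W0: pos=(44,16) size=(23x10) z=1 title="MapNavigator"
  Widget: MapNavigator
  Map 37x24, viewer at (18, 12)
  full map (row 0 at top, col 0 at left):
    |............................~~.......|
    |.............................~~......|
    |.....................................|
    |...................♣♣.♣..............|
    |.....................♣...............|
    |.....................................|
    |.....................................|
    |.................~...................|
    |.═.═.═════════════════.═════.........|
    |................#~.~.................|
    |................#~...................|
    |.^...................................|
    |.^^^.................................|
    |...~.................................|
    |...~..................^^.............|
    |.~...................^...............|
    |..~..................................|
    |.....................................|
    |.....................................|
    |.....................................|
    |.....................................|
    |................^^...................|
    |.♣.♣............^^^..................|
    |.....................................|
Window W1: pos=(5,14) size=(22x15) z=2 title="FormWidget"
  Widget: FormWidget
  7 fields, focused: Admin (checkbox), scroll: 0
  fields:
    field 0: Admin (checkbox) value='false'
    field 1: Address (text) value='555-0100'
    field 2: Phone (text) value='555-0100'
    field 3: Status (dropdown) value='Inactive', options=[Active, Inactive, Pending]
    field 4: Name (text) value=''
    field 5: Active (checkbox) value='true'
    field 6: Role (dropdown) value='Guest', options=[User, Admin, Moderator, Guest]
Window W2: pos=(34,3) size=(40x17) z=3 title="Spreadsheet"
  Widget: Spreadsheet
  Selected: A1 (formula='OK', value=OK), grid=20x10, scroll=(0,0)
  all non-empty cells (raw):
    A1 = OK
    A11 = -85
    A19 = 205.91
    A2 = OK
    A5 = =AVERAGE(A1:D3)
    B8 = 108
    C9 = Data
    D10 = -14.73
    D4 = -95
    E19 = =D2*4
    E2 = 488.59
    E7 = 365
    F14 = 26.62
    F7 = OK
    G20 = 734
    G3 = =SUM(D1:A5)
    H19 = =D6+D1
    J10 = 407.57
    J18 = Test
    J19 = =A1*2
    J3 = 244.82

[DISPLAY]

                           ┃  4        0       0     
                           ┃  5        0       0     
━━━━━━━━━━━━━━━━━━━┓       ┃  6        0       0     
FormWidget         ┃       ┃  7        0       0     
───────────────────┨       ┃  8        0     108     
 Admin:      [ ]   ┃       ┃  9        0       0Data 
 Address:    [555-]┃       ┃ 10        0       0     
 Phone:      [555-]┃       ┗━━━━━━━━━━━━━━━━━━━━━━━━━
 Status:     [Ina▼]┃                 ┃........#~.....
 Name:       [    ]┃                 ┃...............
 Active:     [x]   ┃                 ┃..........@....
 Role:       [Gue▼]┃                 ┃...............
                   ┃                 ┃..............^
                   ┃                 ┗━━━━━━━━━━━━━━━
                   ┃                                 
                   ┃                                 
━━━━━━━━━━━━━━━━━━━┛                                 


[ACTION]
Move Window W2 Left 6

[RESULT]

                     ┃  4        0       0       0   
                     ┃  5        0       0       0   
━━━━━━━━━━━━━━━━━━━┓ ┃  6        0       0       0   
FormWidget         ┃ ┃  7        0       0       0   
───────────────────┨ ┃  8        0     108       0   
 Admin:      [ ]   ┃ ┃  9        0       0Data       
 Address:    [555-]┃ ┃ 10        0       0       0  -
 Phone:      [555-]┃ ┗━━━━━━━━━━━━━━━━━━━━━━━━━━━━━━━
 Status:     [Ina▼]┃                 ┃........#~.....
 Name:       [    ]┃                 ┃...............
 Active:     [x]   ┃                 ┃..........@....
 Role:       [Gue▼]┃                 ┃...............
                   ┃                 ┃..............^
                   ┃                 ┗━━━━━━━━━━━━━━━
                   ┃                                 
                   ┃                                 
━━━━━━━━━━━━━━━━━━━┛                                 


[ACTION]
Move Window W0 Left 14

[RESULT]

                     ┃  4        0       0       0   
                     ┃  5        0       0       0   
━━━━━━━━━━━━━━━━━━━┓ ┃  6        0       0       0   
FormWidget         ┃ ┃  7        0       0       0   
───────────────────┨ ┃  8        0     108       0   
 Admin:      [ ]   ┃ ┃  9        0       0Data       
 Address:    [555-]┃ ┃ 10        0       0       0  -
 Phone:      [555-]┃ ┗━━━━━━━━━━━━━━━━━━━━━━━━━━━━━━━
 Status:     [Ina▼]┃   ┃........#~...........┃       
 Name:       [    ]┃   ┃.....................┃       
 Active:     [x]   ┃   ┃..........@..........┃       
 Role:       [Gue▼]┃   ┃.....................┃       
                   ┃   ┃..............^^.....┃       
                   ┃   ┗━━━━━━━━━━━━━━━━━━━━━┛       
                   ┃                                 
                   ┃                                 
━━━━━━━━━━━━━━━━━━━┛                                 


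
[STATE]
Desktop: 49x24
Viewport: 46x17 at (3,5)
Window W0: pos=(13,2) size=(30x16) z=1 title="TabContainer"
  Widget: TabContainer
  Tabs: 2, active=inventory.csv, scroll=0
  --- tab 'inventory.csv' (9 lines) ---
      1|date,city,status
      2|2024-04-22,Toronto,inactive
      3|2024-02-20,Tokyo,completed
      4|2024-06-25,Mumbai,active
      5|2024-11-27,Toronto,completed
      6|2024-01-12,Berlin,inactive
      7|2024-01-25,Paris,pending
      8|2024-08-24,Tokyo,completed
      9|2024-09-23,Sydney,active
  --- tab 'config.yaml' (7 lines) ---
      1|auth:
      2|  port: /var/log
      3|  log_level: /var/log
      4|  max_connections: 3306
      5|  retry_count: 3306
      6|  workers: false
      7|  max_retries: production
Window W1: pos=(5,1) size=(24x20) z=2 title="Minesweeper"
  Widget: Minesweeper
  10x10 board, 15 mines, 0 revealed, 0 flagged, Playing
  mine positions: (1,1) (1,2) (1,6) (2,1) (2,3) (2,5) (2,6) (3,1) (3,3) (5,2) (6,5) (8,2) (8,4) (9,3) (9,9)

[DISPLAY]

  ┃■■■■■■■■■■            ┃│ config.yaml┃      
  ┃■■■■■■■■■■            ┃─────────────┃      
  ┃■■■■■■■■■■            ┃s            ┃      
  ┃■■■■■■■■■■            ┃nto,inactive ┃      
  ┃■■■■■■■■■■            ┃o,completed  ┃      
  ┃■■■■■■■■■■            ┃ai,active    ┃      
  ┃■■■■■■■■■■            ┃nto,completed┃      
  ┃■■■■■■■■■■            ┃in,inactive  ┃      
  ┃■■■■■■■■■■            ┃s,pending    ┃      
  ┃                      ┃o,completed  ┃      
  ┃                      ┃ey,active    ┃      
  ┃                      ┃             ┃      
  ┃                      ┃━━━━━━━━━━━━━┛      
  ┃                      ┃                    
  ┃                      ┃                    
  ┗━━━━━━━━━━━━━━━━━━━━━━┛                    
                                              


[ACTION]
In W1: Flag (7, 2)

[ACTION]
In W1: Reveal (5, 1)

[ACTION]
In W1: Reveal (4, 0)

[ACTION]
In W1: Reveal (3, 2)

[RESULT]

  ┃■■■■■■■■■■            ┃│ config.yaml┃      
  ┃■■■■■■■■■■            ┃─────────────┃      
  ┃■■4■■■■■■■            ┃s            ┃      
  ┃1■■■■■■■■■            ┃nto,inactive ┃      
  ┃■1■■■■■■■■            ┃o,completed  ┃      
  ┃■■■■■■■■■■            ┃ai,active    ┃      
  ┃■■⚑■■■■■■■            ┃nto,completed┃      
  ┃■■■■■■■■■■            ┃in,inactive  ┃      
  ┃■■■■■■■■■■            ┃s,pending    ┃      
  ┃                      ┃o,completed  ┃      
  ┃                      ┃ey,active    ┃      
  ┃                      ┃             ┃      
  ┃                      ┃━━━━━━━━━━━━━┛      
  ┃                      ┃                    
  ┃                      ┃                    
  ┗━━━━━━━━━━━━━━━━━━━━━━┛                    
                                              


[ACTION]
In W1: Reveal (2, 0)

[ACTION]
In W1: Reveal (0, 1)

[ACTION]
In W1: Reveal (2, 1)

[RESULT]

  ┃■✹✹■■■✹■■■            ┃│ config.yaml┃      
  ┃3✹■✹■✹✹■■■            ┃─────────────┃      
  ┃■✹4✹■■■■■■            ┃s            ┃      
  ┃1■■■■■■■■■            ┃nto,inactive ┃      
  ┃■1✹■■■■■■■            ┃o,completed  ┃      
  ┃■■■■■✹■■■■            ┃ai,active    ┃      
  ┃■■⚑■■■■■■■            ┃nto,completed┃      
  ┃■■✹■✹■■■■■            ┃in,inactive  ┃      
  ┃■■■✹■■■■■✹            ┃s,pending    ┃      
  ┃                      ┃o,completed  ┃      
  ┃                      ┃ey,active    ┃      
  ┃                      ┃             ┃      
  ┃                      ┃━━━━━━━━━━━━━┛      
  ┃                      ┃                    
  ┃                      ┃                    
  ┗━━━━━━━━━━━━━━━━━━━━━━┛                    
                                              


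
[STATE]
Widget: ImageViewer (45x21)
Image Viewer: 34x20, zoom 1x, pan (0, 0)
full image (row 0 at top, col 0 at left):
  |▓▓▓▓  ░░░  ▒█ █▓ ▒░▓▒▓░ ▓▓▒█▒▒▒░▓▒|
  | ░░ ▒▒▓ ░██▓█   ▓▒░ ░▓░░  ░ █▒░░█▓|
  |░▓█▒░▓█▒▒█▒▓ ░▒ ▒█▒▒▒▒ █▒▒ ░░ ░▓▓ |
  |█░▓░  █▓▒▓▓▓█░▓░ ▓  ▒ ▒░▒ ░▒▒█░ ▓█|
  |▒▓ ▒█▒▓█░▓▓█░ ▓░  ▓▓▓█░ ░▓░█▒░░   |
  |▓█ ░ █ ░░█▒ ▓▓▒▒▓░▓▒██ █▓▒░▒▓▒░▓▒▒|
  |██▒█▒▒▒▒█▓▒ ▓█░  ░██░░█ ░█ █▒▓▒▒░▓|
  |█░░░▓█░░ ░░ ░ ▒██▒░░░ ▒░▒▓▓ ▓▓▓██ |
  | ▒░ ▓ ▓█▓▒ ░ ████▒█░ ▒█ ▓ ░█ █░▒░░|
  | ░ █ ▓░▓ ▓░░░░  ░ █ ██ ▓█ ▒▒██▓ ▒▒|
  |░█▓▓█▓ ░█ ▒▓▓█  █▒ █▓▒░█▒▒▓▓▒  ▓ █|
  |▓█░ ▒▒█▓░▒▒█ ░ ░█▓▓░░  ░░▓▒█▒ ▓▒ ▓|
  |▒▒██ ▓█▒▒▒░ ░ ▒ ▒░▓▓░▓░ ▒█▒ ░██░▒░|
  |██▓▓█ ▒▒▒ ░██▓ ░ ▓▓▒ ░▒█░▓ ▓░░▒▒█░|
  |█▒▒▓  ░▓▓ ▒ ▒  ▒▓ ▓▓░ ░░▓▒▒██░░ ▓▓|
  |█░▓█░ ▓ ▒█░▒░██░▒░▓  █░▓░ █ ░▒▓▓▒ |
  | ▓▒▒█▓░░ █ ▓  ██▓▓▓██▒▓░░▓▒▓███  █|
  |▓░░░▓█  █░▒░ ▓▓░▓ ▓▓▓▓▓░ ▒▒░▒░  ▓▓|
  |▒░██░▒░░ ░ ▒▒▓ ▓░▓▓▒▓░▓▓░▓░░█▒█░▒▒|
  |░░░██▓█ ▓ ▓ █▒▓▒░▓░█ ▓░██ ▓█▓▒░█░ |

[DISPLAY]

▓▓▓▓  ░░░  ▒█ █▓ ▒░▓▒▓░ ▓▓▒█▒▒▒░▓▒           
 ░░ ▒▒▓ ░██▓█   ▓▒░ ░▓░░  ░ █▒░░█▓           
░▓█▒░▓█▒▒█▒▓ ░▒ ▒█▒▒▒▒ █▒▒ ░░ ░▓▓            
█░▓░  █▓▒▓▓▓█░▓░ ▓  ▒ ▒░▒ ░▒▒█░ ▓█           
▒▓ ▒█▒▓█░▓▓█░ ▓░  ▓▓▓█░ ░▓░█▒░░              
▓█ ░ █ ░░█▒ ▓▓▒▒▓░▓▒██ █▓▒░▒▓▒░▓▒▒           
██▒█▒▒▒▒█▓▒ ▓█░  ░██░░█ ░█ █▒▓▒▒░▓           
█░░░▓█░░ ░░ ░ ▒██▒░░░ ▒░▒▓▓ ▓▓▓██            
 ▒░ ▓ ▓█▓▒ ░ ████▒█░ ▒█ ▓ ░█ █░▒░░           
 ░ █ ▓░▓ ▓░░░░  ░ █ ██ ▓█ ▒▒██▓ ▒▒           
░█▓▓█▓ ░█ ▒▓▓█  █▒ █▓▒░█▒▒▓▓▒  ▓ █           
▓█░ ▒▒█▓░▒▒█ ░ ░█▓▓░░  ░░▓▒█▒ ▓▒ ▓           
▒▒██ ▓█▒▒▒░ ░ ▒ ▒░▓▓░▓░ ▒█▒ ░██░▒░           
██▓▓█ ▒▒▒ ░██▓ ░ ▓▓▒ ░▒█░▓ ▓░░▒▒█░           
█▒▒▓  ░▓▓ ▒ ▒  ▒▓ ▓▓░ ░░▓▒▒██░░ ▓▓           
█░▓█░ ▓ ▒█░▒░██░▒░▓  █░▓░ █ ░▒▓▓▒            
 ▓▒▒█▓░░ █ ▓  ██▓▓▓██▒▓░░▓▒▓███  █           
▓░░░▓█  █░▒░ ▓▓░▓ ▓▓▓▓▓░ ▒▒░▒░  ▓▓           
▒░██░▒░░ ░ ▒▒▓ ▓░▓▓▒▓░▓▓░▓░░█▒█░▒▒           
░░░██▓█ ▓ ▓ █▒▓▒░▓░█ ▓░██ ▓█▓▒░█░            
                                             


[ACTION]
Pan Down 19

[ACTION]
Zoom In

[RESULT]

  ░░  ██  ▓▓░░▓▓  ▓▓░░░░░░░░    ░░  ██  ████ 
░░██▓▓▓▓██▓▓  ░░██  ▒▒▓▓▓▓██    ██▒▒  ██▓▓▒▒░
░░██▓▓▓▓██▓▓  ░░██  ▒▒▓▓▓▓██    ██▒▒  ██▓▓▒▒░
▓▓██░░  ▒▒▒▒██▓▓░░▒▒▒▒██  ░░  ░░██▓▓▓▓░░░░   
▓▓██░░  ▒▒▒▒██▓▓░░▒▒▒▒██  ░░  ░░██▓▓▓▓░░░░   
▒▒▒▒████  ▓▓██▒▒▒▒▒▒░░  ░░  ▒▒  ▒▒░░▓▓▓▓░░▓▓░
▒▒▒▒████  ▓▓██▒▒▒▒▒▒░░  ░░  ▒▒  ▒▒░░▓▓▓▓░░▓▓░
████▓▓▓▓██  ▒▒▒▒▒▒  ░░████▓▓  ░░  ▓▓▓▓▒▒  ░░▒
████▓▓▓▓██  ▒▒▒▒▒▒  ░░████▓▓  ░░  ▓▓▓▓▒▒  ░░▒
██▒▒▒▒▓▓    ░░▓▓▓▓  ▒▒  ▒▒    ▒▒▓▓  ▓▓▓▓░░  ░
██▒▒▒▒▓▓    ░░▓▓▓▓  ▒▒  ▒▒    ▒▒▓▓  ▓▓▓▓░░  ░
██░░▓▓██░░  ▓▓  ▒▒██░░▒▒░░████░░▒▒░░▓▓    ██░
██░░▓▓██░░  ▓▓  ▒▒██░░▒▒░░████░░▒▒░░▓▓    ██░
  ▓▓▒▒▒▒██▓▓░░░░  ██  ▓▓    ████▓▓▓▓▓▓████▒▒▓
  ▓▓▒▒▒▒██▓▓░░░░  ██  ▓▓    ████▓▓▓▓▓▓████▒▒▓
▓▓░░░░░░▓▓██    ██░░▒▒░░  ▓▓▓▓░░▓▓  ▓▓▓▓▓▓▓▓▓
▓▓░░░░░░▓▓██    ██░░▒▒░░  ▓▓▓▓░░▓▓  ▓▓▓▓▓▓▓▓▓
▒▒░░████░░▒▒░░░░  ░░  ▒▒▒▒▓▓  ▓▓░░▓▓▓▓▒▒▓▓░░▓
▒▒░░████░░▒▒░░░░  ░░  ▒▒▒▒▓▓  ▓▓░░▓▓▓▓▒▒▓▓░░▓
░░░░░░████▓▓██  ▓▓  ▓▓  ██▒▒▓▓▒▒░░▓▓░░██  ▓▓░
░░░░░░████▓▓██  ▓▓  ▓▓  ██▒▒▓▓▒▒░░▓▓░░██  ▓▓░


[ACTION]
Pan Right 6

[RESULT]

██  ▓▓░░▓▓  ▓▓░░░░░░░░    ░░  ██  ████  ▓▓██ 
▓▓██▓▓  ░░██  ▒▒▓▓▓▓██    ██▒▒  ██▓▓▒▒░░██▒▒▒
▓▓██▓▓  ░░██  ▒▒▓▓▓▓██    ██▒▒  ██▓▓▒▒░░██▒▒▒
  ▒▒▒▒██▓▓░░▒▒▒▒██  ░░  ░░██▓▓▓▓░░░░    ░░░░▓
  ▒▒▒▒██▓▓░░▒▒▒▒██  ░░  ░░██▓▓▓▓░░░░    ░░░░▓
██  ▓▓██▒▒▒▒▒▒░░  ░░  ▒▒  ▒▒░░▓▓▓▓░░▓▓░░  ▒▒█
██  ▓▓██▒▒▒▒▒▒░░  ░░  ▒▒  ▒▒░░▓▓▓▓░░▓▓░░  ▒▒█
▓▓██  ▒▒▒▒▒▒  ░░████▓▓  ░░  ▓▓▓▓▒▒  ░░▒▒██░░▓
▓▓██  ▒▒▒▒▒▒  ░░████▓▓  ░░  ▓▓▓▓▒▒  ░░▒▒██░░▓
▓▓    ░░▓▓▓▓  ▒▒  ▒▒    ▒▒▓▓  ▓▓▓▓░░  ░░░░▓▓▒
▓▓    ░░▓▓▓▓  ▒▒  ▒▒    ▒▒▓▓  ▓▓▓▓░░  ░░░░▓▓▒
██░░  ▓▓  ▒▒██░░▒▒░░████░░▒▒░░▓▓    ██░░▓▓░░ 
██░░  ▓▓  ▒▒██░░▒▒░░████░░▒▒░░▓▓    ██░░▓▓░░ 
▒▒██▓▓░░░░  ██  ▓▓    ████▓▓▓▓▓▓████▒▒▓▓░░░░▓
▒▒██▓▓░░░░  ██  ▓▓    ████▓▓▓▓▓▓████▒▒▓▓░░░░▓
░░▓▓██    ██░░▒▒░░  ▓▓▓▓░░▓▓  ▓▓▓▓▓▓▓▓▓▓░░  ▒
░░▓▓██    ██░░▒▒░░  ▓▓▓▓░░▓▓  ▓▓▓▓▓▓▓▓▓▓░░  ▒
██░░▒▒░░░░  ░░  ▒▒▒▒▓▓  ▓▓░░▓▓▓▓▒▒▓▓░░▓▓▓▓░░▓
██░░▒▒░░░░  ░░  ▒▒▒▒▓▓  ▓▓░░▓▓▓▓▒▒▓▓░░▓▓▓▓░░▓
████▓▓██  ▓▓  ▓▓  ██▒▒▓▓▒▒░░▓▓░░██  ▓▓░░████ 
████▓▓██  ▓▓  ▓▓  ██▒▒▓▓▒▒░░▓▓░░██  ▓▓░░████ 


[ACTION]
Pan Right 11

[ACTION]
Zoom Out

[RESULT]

▓░█ ▓░██ ▓█▓▒░█░                             
                                             
                                             
                                             
                                             
                                             
                                             
                                             
                                             
                                             
                                             
                                             
                                             
                                             
                                             
                                             
                                             
                                             
                                             
                                             
                                             
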